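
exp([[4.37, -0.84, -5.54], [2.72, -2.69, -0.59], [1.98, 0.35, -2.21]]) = [[5.29, -2.07, -9.31], [3.67, -1.09, -5.44], [3.79, -1.08, -5.16]]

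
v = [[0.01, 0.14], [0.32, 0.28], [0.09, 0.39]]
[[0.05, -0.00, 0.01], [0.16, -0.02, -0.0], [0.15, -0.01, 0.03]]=v @ [[0.2, -0.03, -0.09],[0.35, -0.02, 0.09]]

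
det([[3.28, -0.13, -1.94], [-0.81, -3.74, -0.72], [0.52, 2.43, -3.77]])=52.477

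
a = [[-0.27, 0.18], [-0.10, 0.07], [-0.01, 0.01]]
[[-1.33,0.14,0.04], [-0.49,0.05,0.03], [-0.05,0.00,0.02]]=a @ [[4.39, -1.1, 3.31], [-0.78, -0.88, 5.17]]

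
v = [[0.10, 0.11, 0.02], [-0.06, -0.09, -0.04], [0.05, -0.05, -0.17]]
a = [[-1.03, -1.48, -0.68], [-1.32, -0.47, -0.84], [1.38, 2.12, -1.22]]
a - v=[[-1.13, -1.59, -0.70], [-1.26, -0.38, -0.80], [1.33, 2.17, -1.05]]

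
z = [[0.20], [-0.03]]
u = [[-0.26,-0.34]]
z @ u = [[-0.05,  -0.07], [0.01,  0.01]]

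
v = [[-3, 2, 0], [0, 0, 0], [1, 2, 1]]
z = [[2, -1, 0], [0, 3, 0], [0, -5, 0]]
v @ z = [[-6, 9, 0], [0, 0, 0], [2, 0, 0]]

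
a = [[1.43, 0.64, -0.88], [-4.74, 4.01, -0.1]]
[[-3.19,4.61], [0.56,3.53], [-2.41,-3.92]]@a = [[-26.41, 16.44, 2.35],[-15.93, 14.51, -0.85],[15.13, -17.26, 2.51]]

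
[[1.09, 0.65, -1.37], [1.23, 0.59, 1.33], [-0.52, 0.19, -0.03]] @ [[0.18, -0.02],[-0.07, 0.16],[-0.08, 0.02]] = [[0.26, 0.05], [0.07, 0.1], [-0.1, 0.04]]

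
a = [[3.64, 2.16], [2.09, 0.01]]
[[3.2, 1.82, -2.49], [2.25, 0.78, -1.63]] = a @ [[1.08, 0.37, -0.78], [-0.34, 0.22, 0.16]]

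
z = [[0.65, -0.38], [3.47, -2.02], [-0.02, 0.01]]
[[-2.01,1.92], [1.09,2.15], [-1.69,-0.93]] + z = [[-1.36, 1.54], [4.56, 0.13], [-1.71, -0.92]]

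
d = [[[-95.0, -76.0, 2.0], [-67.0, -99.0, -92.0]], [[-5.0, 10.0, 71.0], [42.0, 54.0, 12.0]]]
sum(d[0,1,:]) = -258.0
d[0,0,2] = 2.0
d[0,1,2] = -92.0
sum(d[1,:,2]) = 83.0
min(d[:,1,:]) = -99.0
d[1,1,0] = 42.0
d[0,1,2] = -92.0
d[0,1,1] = -99.0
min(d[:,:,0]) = -95.0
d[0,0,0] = -95.0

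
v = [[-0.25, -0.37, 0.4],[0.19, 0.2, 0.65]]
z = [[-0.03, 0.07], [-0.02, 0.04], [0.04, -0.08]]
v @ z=[[0.03, -0.06],[0.02, -0.03]]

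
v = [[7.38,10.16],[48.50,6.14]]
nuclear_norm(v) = 58.67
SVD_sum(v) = [[8.78, 1.41], [48.24, 7.73]] + [[-1.40, 8.75], [0.26, -1.59]]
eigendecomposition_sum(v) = [[14.89, 6.63], [31.63, 14.08]] + [[-7.51, 3.53], [16.87, -7.94]]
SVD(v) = [[-0.18, -0.98], [-0.98, 0.18]] @ diag([49.66354173303222, 9.009562837972025]) @ [[-0.99, -0.16], [0.16, -0.99]]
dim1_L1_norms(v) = [17.54, 54.64]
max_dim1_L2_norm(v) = 48.89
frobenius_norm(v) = 50.47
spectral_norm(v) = 49.66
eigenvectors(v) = [[0.43, -0.41],[0.9, 0.91]]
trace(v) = 13.52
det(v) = -447.45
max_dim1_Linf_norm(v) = 48.5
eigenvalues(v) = [28.97, -15.45]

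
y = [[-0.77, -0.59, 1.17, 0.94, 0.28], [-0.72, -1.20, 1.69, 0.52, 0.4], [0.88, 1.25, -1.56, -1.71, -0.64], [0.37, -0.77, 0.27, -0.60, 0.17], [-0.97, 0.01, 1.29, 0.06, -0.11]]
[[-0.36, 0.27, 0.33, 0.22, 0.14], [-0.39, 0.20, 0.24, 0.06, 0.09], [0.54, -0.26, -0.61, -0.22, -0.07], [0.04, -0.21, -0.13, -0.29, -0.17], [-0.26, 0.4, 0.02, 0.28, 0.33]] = y @[[-0.03, -0.07, -0.16, -0.20, -0.21], [-0.01, 0.23, -0.12, 0.20, 0.26], [-0.21, 0.24, -0.11, 0.06, 0.12], [-0.16, 0.1, 0.25, 0.13, -0.07], [0.04, -0.09, 0.10, -0.03, 0.22]]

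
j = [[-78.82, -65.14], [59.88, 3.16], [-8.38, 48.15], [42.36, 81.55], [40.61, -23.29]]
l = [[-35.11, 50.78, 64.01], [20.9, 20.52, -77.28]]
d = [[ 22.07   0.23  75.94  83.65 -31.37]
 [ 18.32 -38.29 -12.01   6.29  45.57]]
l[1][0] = 20.9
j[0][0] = -78.82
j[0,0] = -78.82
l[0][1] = 50.78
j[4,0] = 40.61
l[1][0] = 20.9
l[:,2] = [64.01, -77.28]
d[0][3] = 83.65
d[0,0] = 22.07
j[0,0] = -78.82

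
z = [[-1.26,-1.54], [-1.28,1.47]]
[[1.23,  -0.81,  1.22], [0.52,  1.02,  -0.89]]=z@ [[-0.68, -0.10, -0.11], [-0.24, 0.61, -0.7]]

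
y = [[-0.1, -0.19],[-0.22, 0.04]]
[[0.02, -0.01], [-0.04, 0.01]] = y @ [[0.17, -0.02], [-0.17, 0.08]]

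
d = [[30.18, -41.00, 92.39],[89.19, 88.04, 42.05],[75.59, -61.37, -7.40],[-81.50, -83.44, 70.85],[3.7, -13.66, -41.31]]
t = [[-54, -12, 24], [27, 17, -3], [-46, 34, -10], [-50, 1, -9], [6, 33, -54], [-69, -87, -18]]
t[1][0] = 27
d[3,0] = -81.5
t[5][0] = -69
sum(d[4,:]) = -51.27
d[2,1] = -61.37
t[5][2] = -18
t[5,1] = -87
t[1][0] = 27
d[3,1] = -83.44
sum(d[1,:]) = 219.28000000000003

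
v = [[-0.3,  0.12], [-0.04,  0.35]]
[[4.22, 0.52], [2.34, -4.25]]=v@[[-11.93, -6.90], [5.31, -12.92]]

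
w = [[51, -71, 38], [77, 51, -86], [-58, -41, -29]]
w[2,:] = [-58, -41, -29]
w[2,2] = -29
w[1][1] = 51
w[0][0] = 51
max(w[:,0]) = 77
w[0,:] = [51, -71, 38]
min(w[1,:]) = -86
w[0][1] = -71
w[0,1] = -71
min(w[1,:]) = -86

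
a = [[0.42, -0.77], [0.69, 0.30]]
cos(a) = [[1.17, 0.30], [-0.27, 1.22]]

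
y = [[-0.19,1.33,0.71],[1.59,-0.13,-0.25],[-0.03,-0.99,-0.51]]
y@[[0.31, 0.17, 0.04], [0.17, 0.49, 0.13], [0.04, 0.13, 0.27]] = [[0.20, 0.71, 0.36], [0.46, 0.17, -0.02], [-0.20, -0.56, -0.27]]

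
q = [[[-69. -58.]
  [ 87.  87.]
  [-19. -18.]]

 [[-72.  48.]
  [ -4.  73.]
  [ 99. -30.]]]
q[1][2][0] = 99.0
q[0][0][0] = -69.0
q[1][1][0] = -4.0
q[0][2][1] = -18.0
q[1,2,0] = 99.0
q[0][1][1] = 87.0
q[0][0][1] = -58.0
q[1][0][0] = -72.0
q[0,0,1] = -58.0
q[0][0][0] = -69.0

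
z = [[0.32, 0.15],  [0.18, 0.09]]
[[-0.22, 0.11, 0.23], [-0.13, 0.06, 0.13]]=z @ [[-0.55, 0.34, 0.51], [-0.29, -0.00, 0.42]]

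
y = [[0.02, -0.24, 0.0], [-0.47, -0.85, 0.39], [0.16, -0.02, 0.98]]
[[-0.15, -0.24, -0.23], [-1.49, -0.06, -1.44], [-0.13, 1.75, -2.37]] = y@[[1.52, -0.15, -0.52], [0.74, 0.99, 0.92], [-0.37, 1.83, -2.31]]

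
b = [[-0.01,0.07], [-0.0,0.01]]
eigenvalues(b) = [-0.01, 0.01]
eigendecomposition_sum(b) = [[-0.01, 0.04], [-0.00, -0.0]] + [[0.0, 0.04], [0.0, 0.01]]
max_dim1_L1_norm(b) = 0.08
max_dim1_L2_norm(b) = 0.07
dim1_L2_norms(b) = [0.07, 0.01]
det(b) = -0.00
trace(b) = 0.00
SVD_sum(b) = [[-0.01,0.07], [-0.00,0.01]] + [[-0.0, -0.0], [0.0, 0.00]]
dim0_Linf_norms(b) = [0.01, 0.07]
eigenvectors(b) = [[1.0, 0.96], [0.00, 0.27]]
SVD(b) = [[0.99, -0.14],[0.14, 0.99]] @ diag([0.0714005494464026, 0.0014005494464025912]) @ [[-0.14, 0.99], [0.99, 0.14]]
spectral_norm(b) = 0.07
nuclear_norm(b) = 0.07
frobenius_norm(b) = 0.07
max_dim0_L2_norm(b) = 0.07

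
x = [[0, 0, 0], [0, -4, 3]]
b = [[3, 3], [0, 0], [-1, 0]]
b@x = [[0, -12, 9], [0, 0, 0], [0, 0, 0]]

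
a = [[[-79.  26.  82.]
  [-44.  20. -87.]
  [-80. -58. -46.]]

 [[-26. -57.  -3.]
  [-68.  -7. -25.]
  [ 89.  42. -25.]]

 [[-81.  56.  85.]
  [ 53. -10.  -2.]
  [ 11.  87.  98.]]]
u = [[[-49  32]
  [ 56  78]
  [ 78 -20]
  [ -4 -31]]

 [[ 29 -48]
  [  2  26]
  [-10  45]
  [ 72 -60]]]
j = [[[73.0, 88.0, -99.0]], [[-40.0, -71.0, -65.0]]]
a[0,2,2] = -46.0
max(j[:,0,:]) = 88.0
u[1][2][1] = 45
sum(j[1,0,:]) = -176.0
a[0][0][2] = 82.0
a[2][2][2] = 98.0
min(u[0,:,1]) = -31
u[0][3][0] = -4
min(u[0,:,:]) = -49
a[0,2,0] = -80.0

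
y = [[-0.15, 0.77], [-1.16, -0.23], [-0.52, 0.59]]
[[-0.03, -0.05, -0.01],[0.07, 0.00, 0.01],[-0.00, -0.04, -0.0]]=y @ [[-0.05, 0.01, -0.01], [-0.05, -0.06, -0.01]]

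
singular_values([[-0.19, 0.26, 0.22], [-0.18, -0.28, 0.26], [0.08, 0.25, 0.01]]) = [0.47, 0.41, 0.07]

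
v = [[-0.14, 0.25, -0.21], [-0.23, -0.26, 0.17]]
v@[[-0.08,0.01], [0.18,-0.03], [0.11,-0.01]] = [[0.03, -0.01],[-0.01, 0.0]]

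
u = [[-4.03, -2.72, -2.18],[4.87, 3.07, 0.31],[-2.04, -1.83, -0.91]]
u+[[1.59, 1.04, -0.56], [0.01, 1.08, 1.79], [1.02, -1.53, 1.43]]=[[-2.44,-1.68,-2.74], [4.88,4.15,2.1], [-1.02,-3.36,0.52]]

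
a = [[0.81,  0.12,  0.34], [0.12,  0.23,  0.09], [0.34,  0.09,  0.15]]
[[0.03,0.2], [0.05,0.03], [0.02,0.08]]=a @ [[0.07,0.18], [0.27,-0.03], [-0.18,0.16]]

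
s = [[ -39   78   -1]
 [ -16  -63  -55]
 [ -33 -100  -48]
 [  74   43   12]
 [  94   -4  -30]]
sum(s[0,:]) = 38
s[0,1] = 78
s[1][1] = -63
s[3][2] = 12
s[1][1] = -63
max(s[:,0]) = 94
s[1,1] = -63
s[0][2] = -1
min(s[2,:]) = -100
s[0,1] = 78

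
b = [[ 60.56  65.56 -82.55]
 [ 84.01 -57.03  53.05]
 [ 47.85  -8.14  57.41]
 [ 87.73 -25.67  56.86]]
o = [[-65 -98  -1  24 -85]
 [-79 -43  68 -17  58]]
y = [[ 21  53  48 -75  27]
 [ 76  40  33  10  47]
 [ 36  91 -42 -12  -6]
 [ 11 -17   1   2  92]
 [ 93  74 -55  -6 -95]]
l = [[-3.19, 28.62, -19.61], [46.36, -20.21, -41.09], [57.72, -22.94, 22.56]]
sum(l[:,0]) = 100.89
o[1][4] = 58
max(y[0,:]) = 53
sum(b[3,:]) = 118.92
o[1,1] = -43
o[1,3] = -17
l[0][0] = -3.19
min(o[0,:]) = -98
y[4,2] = -55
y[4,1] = 74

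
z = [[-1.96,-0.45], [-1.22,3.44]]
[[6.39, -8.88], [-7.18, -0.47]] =z @ [[-2.57, 4.22], [-3.0, 1.36]]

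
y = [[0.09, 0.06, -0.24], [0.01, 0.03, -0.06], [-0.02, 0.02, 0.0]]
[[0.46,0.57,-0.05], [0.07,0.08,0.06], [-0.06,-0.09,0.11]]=y @ [[-0.44, 3.24, -1.22], [-3.45, -1.38, 4.15], [-2.96, -1.5, 0.79]]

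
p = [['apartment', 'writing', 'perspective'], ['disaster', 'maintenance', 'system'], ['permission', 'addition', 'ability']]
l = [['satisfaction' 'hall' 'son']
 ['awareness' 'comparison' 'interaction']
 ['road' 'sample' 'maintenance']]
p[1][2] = 'system'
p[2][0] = 'permission'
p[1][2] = 'system'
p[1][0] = 'disaster'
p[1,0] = 'disaster'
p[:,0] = ['apartment', 'disaster', 'permission']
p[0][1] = 'writing'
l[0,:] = ['satisfaction', 'hall', 'son']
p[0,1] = 'writing'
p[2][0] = 'permission'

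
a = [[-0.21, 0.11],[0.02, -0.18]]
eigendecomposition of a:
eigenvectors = [[-0.95, -0.86],  [0.30, -0.5]]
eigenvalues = [-0.24, -0.15]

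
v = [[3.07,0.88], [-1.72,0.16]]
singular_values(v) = [3.59, 0.56]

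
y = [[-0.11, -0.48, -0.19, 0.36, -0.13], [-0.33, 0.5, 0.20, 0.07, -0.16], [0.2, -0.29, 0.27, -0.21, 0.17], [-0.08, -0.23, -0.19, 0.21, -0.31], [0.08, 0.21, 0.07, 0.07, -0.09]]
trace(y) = 0.78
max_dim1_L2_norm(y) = 0.66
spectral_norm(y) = 0.88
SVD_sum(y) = [[0.07, -0.52, -0.2, 0.16, -0.05], [-0.06, 0.46, 0.17, -0.14, 0.04], [0.01, -0.11, -0.04, 0.03, -0.01], [0.04, -0.30, -0.11, 0.09, -0.03], [-0.02, 0.16, 0.06, -0.05, 0.01]] + [[-0.13, 0.07, -0.08, 0.14, -0.14], [-0.18, 0.09, -0.11, 0.2, -0.19], [0.23, -0.12, 0.14, -0.26, 0.25], [-0.16, 0.08, -0.1, 0.18, -0.17], [-0.04, 0.02, -0.02, 0.04, -0.04]] + [[-0.04,-0.03,0.08,0.01,-0.01], [-0.07,-0.06,0.14,0.02,-0.02], [-0.08,-0.06,0.16,0.02,-0.02], [-0.0,-0.0,0.01,0.0,-0.0], [0.01,0.01,-0.02,-0.00,0.0]] + [[-0.03, -0.00, -0.01, -0.0, 0.03], [-0.01, -0.0, -0.01, -0.00, 0.01], [0.04, 0.00, 0.02, 0.00, -0.04], [0.07, 0.01, 0.03, 0.01, -0.07], [0.10, 0.01, 0.04, 0.01, -0.1]] + [[0.02, 0.01, 0.01, 0.05, 0.03],[-0.00, -0.00, -0.00, -0.01, -0.00],[-0.00, -0.00, -0.00, -0.01, -0.01],[-0.03, -0.01, -0.02, -0.07, -0.04],[0.03, 0.01, 0.02, 0.06, 0.04]]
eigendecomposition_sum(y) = [[-0.14+0.00j, -0.06-0.00j, 0.01-0.00j, 0.12+0.00j, (0.05-0j)],[-0.04+0.00j, -0.02-0.00j, 0.00-0.00j, 0.04+0.00j, (0.02-0j)],[0.01-0.00j, 0j, (-0+0j), (-0.01-0j), (-0+0j)],[(0.04-0j), (0.02+0j), -0.00+0.00j, -0.03-0.00j, -0.01+0.00j],[0.12-0.00j, 0.05+0.00j, -0.01+0.00j, (-0.1-0j), -0.04+0.00j]] + [[(-0.06+0.01j), (-0.01+0.04j), 0.01+0.02j, (0.06+0.06j), -0.09+0.01j], [-0.04+0.03j, 0.01+0.03j, (0.01+0.01j), 0.06+0.02j, (-0.06+0.04j)], [(-0.02-0.04j), -0.03+0.00j, -0.01+0.01j, -0.03+0.05j, (-0.02-0.06j)], [(-0.08+0j), -0.02+0.06j, 0.01+0.03j, 0.07+0.10j, (-0.13-0.01j)], [-0.01+0.07j, 0.05+0.02j, 0.03-0.00j, 0.09-0.05j, (-0.02+0.11j)]] + [[(-0.06-0.01j), -0.01-0.04j, (0.01-0.02j), (0.06-0.06j), (-0.09-0.01j)], [(-0.04-0.03j), 0.01-0.03j, (0.01-0.01j), 0.06-0.02j, (-0.06-0.04j)], [-0.02+0.04j, (-0.03-0j), (-0.01-0.01j), -0.03-0.05j, (-0.02+0.06j)], [(-0.08-0j), -0.02-0.06j, (0.01-0.03j), 0.07-0.10j, (-0.13+0.01j)], [(-0.01-0.07j), (0.05-0.02j), 0.03+0.00j, 0.09+0.05j, (-0.02-0.11j)]] + [[(0.07+0.03j), (-0.2+0.07j), (-0.11+0.21j), (0.06-0.1j), 0.08j], [(-0.11-0.02j), 0.25-0.15j, (0.08-0.31j), (-0.05+0.15j), (-0.03-0.11j)], [0.11-0.06j, (-0.12+0.31j), 0.15+0.34j, -0.07-0.17j, (0.11+0.08j)], [(0.02+0.03j), -0.10-0.02j, (-0.1+0.06j), 0.05-0.03j, -0.02+0.04j], [(-0.01-0j), 0.03-0.02j, 0.01-0.04j, -0.01+0.02j, (-0-0.01j)]] + [[(0.07-0.03j), (-0.2-0.07j), (-0.11-0.21j), (0.06+0.1j), 0.00-0.08j], [(-0.11+0.02j), 0.25+0.15j, 0.08+0.31j, -0.05-0.15j, (-0.03+0.11j)], [(0.11+0.06j), -0.12-0.31j, (0.15-0.34j), (-0.07+0.17j), (0.11-0.08j)], [0.02-0.03j, (-0.1+0.02j), (-0.1-0.06j), (0.05+0.03j), (-0.02-0.04j)], [(-0.01+0j), (0.03+0.02j), 0.01+0.04j, (-0.01-0.02j), -0.00+0.01j]]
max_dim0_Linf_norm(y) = 0.5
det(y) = -0.00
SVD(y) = [[0.67, 0.35, -0.36, 0.22, 0.50], [-0.59, 0.5, -0.62, 0.10, -0.06], [0.14, -0.65, -0.69, -0.29, -0.09], [0.39, 0.44, -0.04, -0.52, -0.62], [-0.20, 0.11, 0.09, -0.77, 0.59]] @ diag([0.880544109814387, 0.719662703591173, 0.27545252270665527, 0.20047930374060044, 0.13842550428752498]) @ [[0.12,-0.89,-0.33,0.27,-0.08], [-0.5,0.26,-0.3,0.55,-0.53], [0.43,0.32,-0.83,-0.11,0.12], [-0.68,-0.07,-0.27,-0.08,0.68], [0.31,0.16,0.19,0.78,0.49]]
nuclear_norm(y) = 2.21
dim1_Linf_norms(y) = [0.48, 0.5, 0.29, 0.31, 0.21]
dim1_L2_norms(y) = [0.65, 0.66, 0.52, 0.49, 0.26]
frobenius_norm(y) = 1.20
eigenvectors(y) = [[0.73+0.00j,-0.42+0.08j,-0.42-0.08j,(-0.26-0.33j),-0.26+0.33j], [0.22+0.00j,-0.26+0.19j,(-0.26-0.19j),(0.44+0.36j),(0.44-0.36j)], [(-0.04+0j),-0.12-0.28j,(-0.12+0.28j),-0.67+0.00j,-0.67-0.00j], [(-0.2+0j),(-0.6+0j),-0.60-0.00j,(-0.03-0.21j),-0.03+0.21j], [-0.61+0.00j,-0.05+0.51j,(-0.05-0.51j),(0.05+0.04j),(0.05-0.04j)]]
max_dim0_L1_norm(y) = 1.71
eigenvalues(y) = [(-0.23+0j), (-0.01+0.26j), (-0.01-0.26j), (0.52+0.18j), (0.52-0.18j)]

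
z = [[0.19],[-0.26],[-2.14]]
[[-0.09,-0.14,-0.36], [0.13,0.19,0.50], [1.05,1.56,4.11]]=z@[[-0.49, -0.73, -1.92]]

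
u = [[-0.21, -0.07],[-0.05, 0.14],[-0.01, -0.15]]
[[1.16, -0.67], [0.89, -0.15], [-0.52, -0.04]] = u@[[-6.85, 3.16],[3.93, 0.05]]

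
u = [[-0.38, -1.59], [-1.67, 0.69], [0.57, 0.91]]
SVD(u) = [[0.80, 0.26], [-0.40, 0.9], [-0.45, -0.34]] @ diag([1.958009617822412, 1.8046324657710588]) @ [[0.05,-1.00], [-1.0,-0.05]]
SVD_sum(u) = [[0.08, -1.57], [-0.04, 0.77], [-0.04, 0.88]] + [[-0.46, -0.02],  [-1.63, -0.08],  [0.61, 0.03]]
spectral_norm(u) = 1.96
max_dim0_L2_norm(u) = 1.96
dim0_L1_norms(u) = [2.62, 3.19]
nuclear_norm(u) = 3.76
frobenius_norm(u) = 2.66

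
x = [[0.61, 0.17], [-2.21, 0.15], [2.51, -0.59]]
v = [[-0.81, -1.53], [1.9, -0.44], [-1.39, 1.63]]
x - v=[[1.42, 1.7], [-4.11, 0.59], [3.9, -2.22]]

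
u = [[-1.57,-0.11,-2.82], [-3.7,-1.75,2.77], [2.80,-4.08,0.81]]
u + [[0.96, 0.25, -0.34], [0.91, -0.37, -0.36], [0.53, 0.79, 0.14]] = [[-0.61, 0.14, -3.16],[-2.79, -2.12, 2.41],[3.33, -3.29, 0.95]]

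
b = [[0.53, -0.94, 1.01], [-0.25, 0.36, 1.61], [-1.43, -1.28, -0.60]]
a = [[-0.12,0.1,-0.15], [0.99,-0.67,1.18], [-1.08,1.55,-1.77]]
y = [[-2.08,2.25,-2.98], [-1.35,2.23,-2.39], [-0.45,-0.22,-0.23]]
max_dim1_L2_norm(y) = 4.27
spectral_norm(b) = 2.21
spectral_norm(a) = 3.07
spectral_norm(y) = 5.54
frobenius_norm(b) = 3.00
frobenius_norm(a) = 3.09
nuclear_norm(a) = 3.45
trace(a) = -2.56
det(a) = 0.00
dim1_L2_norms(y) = [4.27, 3.54, 0.55]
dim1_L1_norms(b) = [2.48, 2.22, 3.31]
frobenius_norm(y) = 5.57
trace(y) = -0.08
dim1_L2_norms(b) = [1.48, 1.67, 2.01]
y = b @ a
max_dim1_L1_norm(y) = 7.31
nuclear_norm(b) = 5.01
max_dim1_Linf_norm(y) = 2.98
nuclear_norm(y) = 6.18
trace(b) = 0.29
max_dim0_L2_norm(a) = 2.13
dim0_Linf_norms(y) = [2.08, 2.25, 2.98]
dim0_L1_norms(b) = [2.21, 2.58, 3.22]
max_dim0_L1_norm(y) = 5.6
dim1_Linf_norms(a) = [0.15, 1.18, 1.77]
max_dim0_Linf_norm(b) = 1.61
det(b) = 4.13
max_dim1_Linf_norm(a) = 1.77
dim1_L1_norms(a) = [0.37, 2.84, 4.4]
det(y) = 0.01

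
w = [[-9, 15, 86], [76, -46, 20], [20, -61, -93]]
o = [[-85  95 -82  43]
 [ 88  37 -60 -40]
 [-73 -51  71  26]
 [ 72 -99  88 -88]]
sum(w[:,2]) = 13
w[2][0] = 20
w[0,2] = 86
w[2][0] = 20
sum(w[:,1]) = -92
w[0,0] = -9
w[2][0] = 20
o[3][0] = 72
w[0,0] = -9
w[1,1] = -46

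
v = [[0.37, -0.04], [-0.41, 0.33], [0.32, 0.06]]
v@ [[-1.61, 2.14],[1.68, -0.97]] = [[-0.66, 0.83], [1.21, -1.20], [-0.41, 0.63]]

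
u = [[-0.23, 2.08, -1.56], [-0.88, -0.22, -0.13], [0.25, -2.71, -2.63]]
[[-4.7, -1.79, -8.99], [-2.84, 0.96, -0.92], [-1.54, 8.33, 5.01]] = u@[[3.17, -0.43, 1.6], [-0.70, -1.87, -3.08], [1.61, -1.28, 1.42]]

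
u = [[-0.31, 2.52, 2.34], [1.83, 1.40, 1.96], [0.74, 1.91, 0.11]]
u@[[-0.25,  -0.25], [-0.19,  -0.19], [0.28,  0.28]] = [[0.25,0.25], [-0.17,-0.17], [-0.52,-0.52]]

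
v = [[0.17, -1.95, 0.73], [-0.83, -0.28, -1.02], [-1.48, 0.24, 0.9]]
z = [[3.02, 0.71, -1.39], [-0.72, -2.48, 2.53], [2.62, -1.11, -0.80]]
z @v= [[1.98, -6.42, 0.23],[-1.81, 2.71, 4.28],[2.55, -4.99, 2.32]]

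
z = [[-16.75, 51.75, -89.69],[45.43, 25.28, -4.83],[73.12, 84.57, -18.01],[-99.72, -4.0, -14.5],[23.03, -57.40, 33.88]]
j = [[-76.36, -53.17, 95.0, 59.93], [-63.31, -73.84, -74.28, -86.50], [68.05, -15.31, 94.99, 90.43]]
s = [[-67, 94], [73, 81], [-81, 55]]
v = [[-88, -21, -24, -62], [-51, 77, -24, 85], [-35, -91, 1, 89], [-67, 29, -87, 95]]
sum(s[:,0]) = -75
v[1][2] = -24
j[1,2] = -74.28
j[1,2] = -74.28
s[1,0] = 73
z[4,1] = -57.4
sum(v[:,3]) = 207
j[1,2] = -74.28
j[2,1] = -15.31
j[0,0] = -76.36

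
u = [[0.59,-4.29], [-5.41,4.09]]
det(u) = -20.80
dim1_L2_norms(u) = [4.33, 6.78]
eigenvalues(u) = [-2.79, 7.47]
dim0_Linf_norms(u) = [5.41, 4.29]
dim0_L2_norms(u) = [5.44, 5.93]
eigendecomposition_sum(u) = [[-1.87,  -1.17], [-1.47,  -0.92]] + [[2.46, -3.12], [-3.94, 5.01]]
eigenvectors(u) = [[-0.79, 0.53], [-0.62, -0.85]]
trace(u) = 4.68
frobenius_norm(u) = 8.05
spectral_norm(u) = 7.56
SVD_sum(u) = [[2.39,-2.68], [-4.44,4.96]] + [[-1.8, -1.61], [-0.97, -0.87]]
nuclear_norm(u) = 10.31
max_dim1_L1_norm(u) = 9.5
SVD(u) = [[-0.47,0.88], [0.88,0.47]] @ diag([7.5621400336324, 2.749988747565012]) @ [[-0.67, 0.75], [-0.75, -0.67]]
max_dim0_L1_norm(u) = 8.38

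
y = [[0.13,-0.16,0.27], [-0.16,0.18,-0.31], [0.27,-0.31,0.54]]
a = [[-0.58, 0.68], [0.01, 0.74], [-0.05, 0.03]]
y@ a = [[-0.09, -0.02], [0.11, 0.02], [-0.19, -0.03]]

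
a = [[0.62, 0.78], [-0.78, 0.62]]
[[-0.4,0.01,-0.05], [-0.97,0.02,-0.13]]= a @ [[0.51,-0.01,0.07],  [-0.92,0.02,-0.12]]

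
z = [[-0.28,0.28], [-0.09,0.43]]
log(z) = [[(-1.45+3.33j), 0.21-1.39j], [(-0.07+0.45j), (-0.91-0.19j)]]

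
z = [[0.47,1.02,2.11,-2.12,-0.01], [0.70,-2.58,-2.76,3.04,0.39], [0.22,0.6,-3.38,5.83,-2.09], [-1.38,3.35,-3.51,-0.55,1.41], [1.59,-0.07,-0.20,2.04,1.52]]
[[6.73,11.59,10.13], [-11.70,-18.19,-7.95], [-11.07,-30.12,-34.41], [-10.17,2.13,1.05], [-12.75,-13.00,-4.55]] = z @[[-1.33,-0.91,3.47],[-0.71,0.18,-1.48],[1.56,0.46,-1.51],[-2.24,-5.12,-6.23],[-3.82,-0.66,1.47]]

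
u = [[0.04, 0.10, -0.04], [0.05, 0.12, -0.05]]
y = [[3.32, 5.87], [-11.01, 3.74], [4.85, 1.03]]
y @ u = [[0.43, 1.04, -0.43], [-0.25, -0.65, 0.25], [0.25, 0.61, -0.25]]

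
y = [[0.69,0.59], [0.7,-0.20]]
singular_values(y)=[1.03, 0.53]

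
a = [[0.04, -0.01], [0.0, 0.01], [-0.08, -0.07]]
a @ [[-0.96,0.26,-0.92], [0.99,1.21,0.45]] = [[-0.05, -0.0, -0.04],[0.01, 0.01, 0.00],[0.01, -0.11, 0.04]]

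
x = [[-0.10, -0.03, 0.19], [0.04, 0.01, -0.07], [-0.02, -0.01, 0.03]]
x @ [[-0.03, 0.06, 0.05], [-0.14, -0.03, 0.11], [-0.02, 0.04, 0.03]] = [[0.00,0.0,-0.0], [-0.0,-0.0,0.00], [0.0,0.0,-0.0]]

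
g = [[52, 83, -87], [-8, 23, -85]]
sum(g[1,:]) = -70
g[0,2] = -87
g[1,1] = 23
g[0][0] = 52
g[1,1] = 23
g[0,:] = [52, 83, -87]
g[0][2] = -87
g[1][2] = -85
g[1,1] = 23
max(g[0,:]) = 83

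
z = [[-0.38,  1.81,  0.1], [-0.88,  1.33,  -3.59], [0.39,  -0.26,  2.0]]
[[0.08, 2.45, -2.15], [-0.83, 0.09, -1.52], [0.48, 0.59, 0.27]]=z@[[-0.59,-0.26,-0.78],[-0.10,1.27,-1.36],[0.34,0.51,0.11]]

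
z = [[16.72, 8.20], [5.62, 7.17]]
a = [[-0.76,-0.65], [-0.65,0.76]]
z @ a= [[-18.04, -4.64], [-8.93, 1.80]]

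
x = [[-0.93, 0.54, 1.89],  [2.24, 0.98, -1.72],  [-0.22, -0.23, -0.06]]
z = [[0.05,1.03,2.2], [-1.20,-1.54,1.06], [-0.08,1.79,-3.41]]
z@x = [[1.78, 0.53, -1.81], [-2.57, -2.40, 0.32], [4.83, 2.5, -3.03]]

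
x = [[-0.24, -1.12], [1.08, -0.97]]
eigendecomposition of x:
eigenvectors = [[0.71+0.00j, 0.71-0.00j], [(0.23-0.66j), (0.23+0.66j)]]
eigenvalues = [(-0.6+1.04j), (-0.6-1.04j)]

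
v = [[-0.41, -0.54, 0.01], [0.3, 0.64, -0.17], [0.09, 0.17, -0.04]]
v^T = [[-0.41, 0.30, 0.09], [-0.54, 0.64, 0.17], [0.01, -0.17, -0.04]]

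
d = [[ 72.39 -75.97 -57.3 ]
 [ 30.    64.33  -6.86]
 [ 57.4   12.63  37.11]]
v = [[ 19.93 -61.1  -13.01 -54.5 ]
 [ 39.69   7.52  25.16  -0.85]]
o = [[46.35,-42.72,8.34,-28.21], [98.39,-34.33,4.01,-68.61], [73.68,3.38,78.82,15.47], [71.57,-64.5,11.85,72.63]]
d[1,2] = -6.86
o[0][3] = -28.21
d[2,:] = [57.4, 12.63, 37.11]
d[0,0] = 72.39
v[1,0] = 39.69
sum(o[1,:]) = -0.539999999999992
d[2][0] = 57.4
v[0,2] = -13.01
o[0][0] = 46.35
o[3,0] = 71.57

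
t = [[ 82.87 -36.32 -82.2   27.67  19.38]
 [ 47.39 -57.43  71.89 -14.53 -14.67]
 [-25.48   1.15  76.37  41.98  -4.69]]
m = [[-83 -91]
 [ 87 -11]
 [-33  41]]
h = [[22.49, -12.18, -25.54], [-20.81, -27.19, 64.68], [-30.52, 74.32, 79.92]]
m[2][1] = 41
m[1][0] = 87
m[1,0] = 87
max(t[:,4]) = 19.38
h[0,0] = 22.49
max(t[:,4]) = 19.38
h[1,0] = -20.81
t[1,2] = 71.89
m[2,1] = 41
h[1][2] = 64.68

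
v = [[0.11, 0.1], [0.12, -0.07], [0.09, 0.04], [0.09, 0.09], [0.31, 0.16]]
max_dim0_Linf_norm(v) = 0.31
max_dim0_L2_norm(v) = 0.37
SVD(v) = [[-0.35, 0.29], [-0.18, -0.91], [-0.24, -0.05], [-0.29, 0.29], [-0.84, -0.02]] @ diag([0.4150350582425253, 0.129405952064129]) @ [[-0.89, -0.46],[-0.46, 0.89]]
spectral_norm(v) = 0.42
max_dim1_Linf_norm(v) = 0.31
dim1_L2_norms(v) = [0.15, 0.14, 0.1, 0.13, 0.35]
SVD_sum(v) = [[0.13, 0.07], [0.07, 0.03], [0.09, 0.05], [0.11, 0.06], [0.31, 0.16]] + [[-0.02, 0.03], [0.05, -0.10], [0.00, -0.01], [-0.02, 0.03], [0.0, -0.0]]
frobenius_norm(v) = 0.43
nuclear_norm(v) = 0.54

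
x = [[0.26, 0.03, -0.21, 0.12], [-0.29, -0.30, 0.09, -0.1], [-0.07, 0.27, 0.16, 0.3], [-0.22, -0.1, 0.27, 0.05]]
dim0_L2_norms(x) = [0.45, 0.42, 0.39, 0.34]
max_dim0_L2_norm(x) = 0.45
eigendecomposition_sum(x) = [[0.13,-0.03,-0.13,-0.05], [-0.05,0.01,0.05,0.02], [-0.27,0.07,0.27,0.1], [-0.22,0.06,0.22,0.08]] + [[0.09, -0.02, -0.02, 0.08],  [-0.06, 0.01, 0.01, -0.05],  [0.08, -0.02, -0.01, 0.07],  [0.07, -0.02, -0.01, 0.06]] + [[0.19, 0.33, 0.00, 0.03], [-0.25, -0.45, -0.01, -0.04], [0.33, 0.58, 0.01, 0.05], [-0.21, -0.38, -0.01, -0.03]] + [[-0.14, -0.24, -0.07, 0.06],[0.07, 0.12, 0.04, -0.03],[-0.21, -0.36, -0.10, 0.09],[0.14, 0.24, 0.07, -0.06]]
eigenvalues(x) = [0.49, 0.15, -0.29, -0.18]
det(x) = 0.00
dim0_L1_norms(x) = [0.84, 0.7, 0.73, 0.57]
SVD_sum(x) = [[0.23, 0.16, -0.15, 0.07],  [-0.29, -0.2, 0.19, -0.09],  [0.05, 0.04, -0.04, 0.02],  [-0.22, -0.15, 0.15, -0.07]] + [[0.02, -0.05, -0.04, -0.05], [0.03, -0.06, -0.06, -0.07], [-0.10, 0.24, 0.22, 0.26], [-0.04, 0.09, 0.09, 0.1]] + [[0.0, -0.08, -0.03, 0.10], [0.00, -0.05, -0.02, 0.06], [0.00, -0.02, -0.01, 0.02], [0.0, -0.02, -0.01, 0.03]] + [[0.01, -0.0, 0.01, -0.0], [-0.03, 0.01, -0.03, 0.0], [-0.02, 0.01, -0.02, 0.0], [0.04, -0.02, 0.04, -0.0]]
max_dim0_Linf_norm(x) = 0.3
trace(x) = 0.17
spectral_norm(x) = 0.62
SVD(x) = [[-0.52, -0.17, 0.81, -0.19], [0.67, -0.23, 0.5, 0.5], [-0.12, 0.89, 0.2, 0.38], [0.51, 0.34, 0.22, -0.75]] @ diag([0.6185810388072058, 0.4825243454372435, 0.15501108306630648, 0.0830621370732095]) @ [[-0.7,  -0.49,  0.47,  -0.23], [-0.24,  0.56,  0.52,  0.60], [0.02,  -0.6,  -0.22,  0.77], [-0.67,  0.29,  -0.68,  0.05]]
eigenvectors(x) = [[0.34, -0.60, -0.37, -0.48], [-0.13, 0.38, 0.51, 0.24], [-0.72, -0.52, -0.65, -0.70], [-0.59, -0.47, 0.43, 0.47]]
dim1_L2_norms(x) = [0.36, 0.44, 0.44, 0.37]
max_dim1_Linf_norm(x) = 0.3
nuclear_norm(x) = 1.34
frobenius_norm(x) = 0.80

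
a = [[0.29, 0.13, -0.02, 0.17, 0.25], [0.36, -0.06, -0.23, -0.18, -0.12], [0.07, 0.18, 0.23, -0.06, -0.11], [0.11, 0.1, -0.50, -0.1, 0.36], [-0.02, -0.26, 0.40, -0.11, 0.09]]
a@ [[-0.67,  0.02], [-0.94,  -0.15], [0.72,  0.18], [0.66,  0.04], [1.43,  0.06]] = [[0.14, 0.00], [-0.64, -0.04], [-0.25, 0.01], [-0.08, -0.09], [0.60, 0.11]]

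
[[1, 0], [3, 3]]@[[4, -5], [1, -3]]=[[4, -5], [15, -24]]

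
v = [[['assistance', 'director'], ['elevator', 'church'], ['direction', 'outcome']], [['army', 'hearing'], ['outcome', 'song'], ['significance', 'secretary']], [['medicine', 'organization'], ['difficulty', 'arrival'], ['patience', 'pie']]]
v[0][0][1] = 'director'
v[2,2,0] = 'patience'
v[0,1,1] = 'church'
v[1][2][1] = 'secretary'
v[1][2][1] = 'secretary'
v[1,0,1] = 'hearing'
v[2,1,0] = 'difficulty'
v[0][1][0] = 'elevator'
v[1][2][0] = 'significance'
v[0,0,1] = 'director'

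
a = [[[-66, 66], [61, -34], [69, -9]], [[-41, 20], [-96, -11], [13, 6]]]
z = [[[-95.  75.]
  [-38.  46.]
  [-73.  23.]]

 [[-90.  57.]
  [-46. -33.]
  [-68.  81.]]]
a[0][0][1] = 66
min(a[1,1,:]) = -96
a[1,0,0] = -41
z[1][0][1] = 57.0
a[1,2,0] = 13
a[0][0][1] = 66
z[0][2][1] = 23.0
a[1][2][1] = 6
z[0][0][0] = -95.0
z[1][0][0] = -90.0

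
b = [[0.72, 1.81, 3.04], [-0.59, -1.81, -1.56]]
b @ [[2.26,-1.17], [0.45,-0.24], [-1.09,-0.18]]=[[-0.87, -1.82], [-0.45, 1.41]]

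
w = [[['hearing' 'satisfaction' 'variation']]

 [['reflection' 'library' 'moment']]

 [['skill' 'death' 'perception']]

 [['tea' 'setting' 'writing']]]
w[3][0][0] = 'tea'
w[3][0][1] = 'setting'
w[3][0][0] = 'tea'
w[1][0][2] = 'moment'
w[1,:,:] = [['reflection', 'library', 'moment']]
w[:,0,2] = ['variation', 'moment', 'perception', 'writing']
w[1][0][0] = 'reflection'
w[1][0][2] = 'moment'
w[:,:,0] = [['hearing'], ['reflection'], ['skill'], ['tea']]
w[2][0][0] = 'skill'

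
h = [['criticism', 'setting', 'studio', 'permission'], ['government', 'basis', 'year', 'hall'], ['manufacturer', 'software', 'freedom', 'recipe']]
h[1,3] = 'hall'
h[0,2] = 'studio'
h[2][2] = 'freedom'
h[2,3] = 'recipe'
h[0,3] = 'permission'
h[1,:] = ['government', 'basis', 'year', 'hall']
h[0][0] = 'criticism'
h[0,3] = 'permission'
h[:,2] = ['studio', 'year', 'freedom']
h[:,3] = ['permission', 'hall', 'recipe']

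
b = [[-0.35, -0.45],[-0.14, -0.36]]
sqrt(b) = [[0.00+0.55j, 0.41j], [0.13j, 0.55j]]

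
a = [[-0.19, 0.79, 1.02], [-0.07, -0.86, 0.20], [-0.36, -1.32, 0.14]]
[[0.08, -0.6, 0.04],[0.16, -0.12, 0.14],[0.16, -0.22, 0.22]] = a@[[0.2, 0.45, -0.07], [-0.15, -0.01, -0.13], [0.23, -0.5, 0.13]]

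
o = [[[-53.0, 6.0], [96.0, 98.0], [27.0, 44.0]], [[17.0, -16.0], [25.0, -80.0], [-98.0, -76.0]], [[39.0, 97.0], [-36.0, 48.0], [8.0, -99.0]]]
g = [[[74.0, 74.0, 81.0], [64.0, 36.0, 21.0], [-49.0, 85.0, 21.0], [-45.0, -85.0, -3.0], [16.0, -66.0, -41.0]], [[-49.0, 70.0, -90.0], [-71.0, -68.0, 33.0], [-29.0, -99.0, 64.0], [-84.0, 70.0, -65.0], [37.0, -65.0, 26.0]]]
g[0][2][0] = -49.0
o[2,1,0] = -36.0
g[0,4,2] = -41.0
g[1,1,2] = 33.0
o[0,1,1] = 98.0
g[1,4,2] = 26.0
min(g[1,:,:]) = -99.0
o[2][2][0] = 8.0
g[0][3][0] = -45.0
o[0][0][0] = -53.0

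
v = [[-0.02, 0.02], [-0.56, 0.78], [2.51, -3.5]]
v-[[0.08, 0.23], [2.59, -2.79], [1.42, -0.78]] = [[-0.10, -0.21], [-3.15, 3.57], [1.09, -2.72]]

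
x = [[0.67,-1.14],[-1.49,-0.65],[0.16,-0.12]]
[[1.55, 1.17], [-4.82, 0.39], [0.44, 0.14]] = x @ [[3.05, 0.15], [0.43, -0.94]]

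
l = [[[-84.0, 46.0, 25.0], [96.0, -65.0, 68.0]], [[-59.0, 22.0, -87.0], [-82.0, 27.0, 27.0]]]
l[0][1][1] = -65.0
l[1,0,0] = -59.0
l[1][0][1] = 22.0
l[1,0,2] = -87.0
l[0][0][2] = 25.0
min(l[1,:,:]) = -87.0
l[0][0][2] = 25.0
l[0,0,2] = 25.0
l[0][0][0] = -84.0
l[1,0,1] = 22.0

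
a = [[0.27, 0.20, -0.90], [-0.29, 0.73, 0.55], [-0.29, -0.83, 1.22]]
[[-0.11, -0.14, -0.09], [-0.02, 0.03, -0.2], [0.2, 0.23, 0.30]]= a @ [[-0.09, -0.0, 0.25], [-0.11, -0.07, -0.27], [0.07, 0.14, 0.12]]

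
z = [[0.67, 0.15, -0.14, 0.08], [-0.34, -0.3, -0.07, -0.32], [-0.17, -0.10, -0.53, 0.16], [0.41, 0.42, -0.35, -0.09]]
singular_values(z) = [1.02, 0.62, 0.36, 0.27]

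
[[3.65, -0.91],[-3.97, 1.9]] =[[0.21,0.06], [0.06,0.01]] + [[3.44,-0.97], [-4.03,1.89]]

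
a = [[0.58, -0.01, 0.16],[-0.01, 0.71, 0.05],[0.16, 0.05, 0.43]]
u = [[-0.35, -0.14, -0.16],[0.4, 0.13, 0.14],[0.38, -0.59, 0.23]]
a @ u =[[-0.15, -0.18, -0.06], [0.31, 0.06, 0.11], [0.13, -0.27, 0.08]]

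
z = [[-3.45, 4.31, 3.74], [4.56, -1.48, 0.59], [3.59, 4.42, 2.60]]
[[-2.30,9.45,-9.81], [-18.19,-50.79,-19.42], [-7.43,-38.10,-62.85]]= z @ [[-1.88, -8.46, -7.25],[3.81, 4.21, -8.86],[-6.74, -10.13, 0.90]]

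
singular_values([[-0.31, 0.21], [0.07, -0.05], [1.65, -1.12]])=[2.03, 0.0]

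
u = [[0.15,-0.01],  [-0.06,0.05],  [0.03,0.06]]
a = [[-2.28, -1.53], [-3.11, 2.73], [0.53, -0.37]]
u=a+[[2.43,1.52],[3.05,-2.68],[-0.5,0.43]]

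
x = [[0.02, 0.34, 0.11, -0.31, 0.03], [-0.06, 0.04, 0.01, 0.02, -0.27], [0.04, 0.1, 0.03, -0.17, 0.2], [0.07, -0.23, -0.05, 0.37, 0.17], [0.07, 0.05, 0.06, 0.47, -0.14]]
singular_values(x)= [0.76, 0.44, 0.3, 0.0, 0.0]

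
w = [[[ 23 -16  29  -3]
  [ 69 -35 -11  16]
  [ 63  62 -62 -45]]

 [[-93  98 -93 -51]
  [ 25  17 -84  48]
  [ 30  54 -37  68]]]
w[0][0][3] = -3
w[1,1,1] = 17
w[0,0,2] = 29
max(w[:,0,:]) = 98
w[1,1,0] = 25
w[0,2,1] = 62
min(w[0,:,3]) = -45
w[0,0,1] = -16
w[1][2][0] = 30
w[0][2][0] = 63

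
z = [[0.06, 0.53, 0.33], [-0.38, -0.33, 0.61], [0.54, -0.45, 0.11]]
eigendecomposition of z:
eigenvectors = [[0.70+0.00j,0.04+0.49j,(0.04-0.49j)], [(0.19+0j),(-0.71+0j),-0.71-0.00j], [0.69+0.00j,0.04-0.51j,(0.04+0.51j)]]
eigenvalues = [(0.53+0j), (-0.35+0.7j), (-0.35-0.7j)]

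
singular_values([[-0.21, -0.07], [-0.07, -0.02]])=[0.23, 0.0]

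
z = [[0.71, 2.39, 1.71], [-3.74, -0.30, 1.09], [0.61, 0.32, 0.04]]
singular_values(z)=[4.01, 2.97, 0.0]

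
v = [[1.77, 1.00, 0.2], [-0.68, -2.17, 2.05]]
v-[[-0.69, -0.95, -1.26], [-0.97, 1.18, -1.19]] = [[2.46,  1.95,  1.46],[0.29,  -3.35,  3.24]]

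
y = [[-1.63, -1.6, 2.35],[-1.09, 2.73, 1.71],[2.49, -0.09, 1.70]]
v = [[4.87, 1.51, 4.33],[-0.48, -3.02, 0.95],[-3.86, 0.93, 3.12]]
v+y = [[3.24, -0.09, 6.68], [-1.57, -0.29, 2.66], [-1.37, 0.84, 4.82]]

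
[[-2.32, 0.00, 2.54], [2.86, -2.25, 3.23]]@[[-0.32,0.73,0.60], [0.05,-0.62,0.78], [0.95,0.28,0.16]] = [[3.16, -0.98, -0.99], [2.04, 4.39, 0.48]]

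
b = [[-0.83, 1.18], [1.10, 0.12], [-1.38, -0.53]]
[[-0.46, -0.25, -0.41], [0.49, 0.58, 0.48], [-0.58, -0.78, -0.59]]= b @ [[0.45,  0.51,  0.44], [-0.07,  0.15,  -0.04]]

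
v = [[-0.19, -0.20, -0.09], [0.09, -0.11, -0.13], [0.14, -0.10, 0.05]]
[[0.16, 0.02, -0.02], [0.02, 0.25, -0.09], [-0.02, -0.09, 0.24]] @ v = [[-0.03,-0.03,-0.02], [0.01,-0.02,-0.04], [0.03,-0.01,0.03]]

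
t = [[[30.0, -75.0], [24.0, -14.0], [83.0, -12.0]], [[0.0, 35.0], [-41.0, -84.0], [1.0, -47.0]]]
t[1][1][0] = -41.0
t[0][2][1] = -12.0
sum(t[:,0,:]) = -10.0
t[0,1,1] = -14.0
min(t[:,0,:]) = -75.0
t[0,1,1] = -14.0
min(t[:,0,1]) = -75.0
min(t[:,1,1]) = -84.0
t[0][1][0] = 24.0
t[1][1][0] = -41.0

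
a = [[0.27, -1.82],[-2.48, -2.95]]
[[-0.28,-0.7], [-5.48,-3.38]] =a@[[1.72, 0.77],[0.41, 0.50]]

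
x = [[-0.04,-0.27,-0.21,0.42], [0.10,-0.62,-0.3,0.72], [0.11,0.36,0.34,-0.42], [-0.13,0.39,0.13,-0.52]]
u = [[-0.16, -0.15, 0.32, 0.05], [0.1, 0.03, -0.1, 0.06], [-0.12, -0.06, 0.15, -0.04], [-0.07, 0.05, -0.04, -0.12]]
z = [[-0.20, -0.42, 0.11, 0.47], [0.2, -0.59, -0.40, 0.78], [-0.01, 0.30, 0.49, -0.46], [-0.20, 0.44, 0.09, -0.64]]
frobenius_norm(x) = 1.48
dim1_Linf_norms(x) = [0.42, 0.72, 0.42, 0.52]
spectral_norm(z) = 1.58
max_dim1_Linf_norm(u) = 0.32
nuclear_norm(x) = 1.79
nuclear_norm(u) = 0.65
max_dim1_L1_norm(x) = 1.74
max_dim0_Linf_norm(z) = 0.78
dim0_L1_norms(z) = [0.61, 1.75, 1.09, 2.35]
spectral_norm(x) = 1.46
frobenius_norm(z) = 1.67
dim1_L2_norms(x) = [0.54, 1.0, 0.66, 0.68]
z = u + x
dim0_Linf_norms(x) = [0.13, 0.62, 0.34, 0.72]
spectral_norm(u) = 0.46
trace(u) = -0.10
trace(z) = -0.94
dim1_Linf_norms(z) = [0.47, 0.78, 0.49, 0.64]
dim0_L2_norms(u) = [0.23, 0.17, 0.37, 0.15]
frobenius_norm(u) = 0.49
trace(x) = -0.84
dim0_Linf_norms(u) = [0.16, 0.15, 0.32, 0.12]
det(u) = -0.00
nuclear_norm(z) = 2.37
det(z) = -0.01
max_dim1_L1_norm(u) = 0.68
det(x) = -0.00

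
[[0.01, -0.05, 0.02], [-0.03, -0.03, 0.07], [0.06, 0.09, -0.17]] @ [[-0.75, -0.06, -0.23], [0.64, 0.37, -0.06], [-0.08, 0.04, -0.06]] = [[-0.04, -0.02, -0.0], [-0.00, -0.01, 0.00], [0.03, 0.02, -0.01]]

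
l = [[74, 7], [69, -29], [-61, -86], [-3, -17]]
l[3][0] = -3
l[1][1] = -29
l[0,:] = [74, 7]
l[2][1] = -86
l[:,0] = [74, 69, -61, -3]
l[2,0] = -61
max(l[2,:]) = -61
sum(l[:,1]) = -125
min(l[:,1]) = -86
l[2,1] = -86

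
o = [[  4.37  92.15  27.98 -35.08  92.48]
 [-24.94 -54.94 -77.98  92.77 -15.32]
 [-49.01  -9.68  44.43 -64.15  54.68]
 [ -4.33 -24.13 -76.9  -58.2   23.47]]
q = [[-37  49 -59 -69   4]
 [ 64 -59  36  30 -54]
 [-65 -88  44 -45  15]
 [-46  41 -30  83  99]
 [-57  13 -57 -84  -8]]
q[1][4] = -54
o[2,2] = 44.43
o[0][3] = -35.08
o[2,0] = -49.01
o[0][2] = 27.98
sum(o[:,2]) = -82.47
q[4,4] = -8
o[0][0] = 4.37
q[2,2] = 44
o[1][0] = -24.94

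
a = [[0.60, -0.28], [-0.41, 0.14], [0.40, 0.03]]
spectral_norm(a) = 0.87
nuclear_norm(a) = 1.04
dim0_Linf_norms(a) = [0.6, 0.28]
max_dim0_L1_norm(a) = 1.41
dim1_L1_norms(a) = [0.88, 0.55, 0.43]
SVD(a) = [[-0.76, -0.47], [0.50, 0.04], [-0.43, 0.88]] @ diag([0.8702127022793744, 0.17242346937592012]) @ [[-0.95,0.31], [0.31,0.95]]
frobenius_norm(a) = 0.89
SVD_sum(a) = [[0.63, -0.20], [-0.41, 0.13], [0.35, -0.11]] + [[-0.03, -0.08], [0.0, 0.01], [0.05, 0.14]]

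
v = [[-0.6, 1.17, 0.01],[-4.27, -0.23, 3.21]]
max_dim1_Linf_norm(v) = 4.27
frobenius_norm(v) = 5.51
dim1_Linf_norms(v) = [1.17, 4.27]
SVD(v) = [[0.09, 1.00], [1.00, -0.09]] @ diag([5.365599644364274, 1.2366246222673896]) @ [[-0.8, -0.02, 0.6], [-0.19, 0.96, -0.21]]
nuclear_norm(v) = 6.60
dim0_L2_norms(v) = [4.31, 1.19, 3.21]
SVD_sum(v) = [[-0.37, -0.01, 0.27], [-4.29, -0.13, 3.19]] + [[-0.23, 1.18, -0.26], [0.02, -0.10, 0.02]]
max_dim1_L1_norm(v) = 7.71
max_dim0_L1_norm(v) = 4.87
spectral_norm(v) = 5.37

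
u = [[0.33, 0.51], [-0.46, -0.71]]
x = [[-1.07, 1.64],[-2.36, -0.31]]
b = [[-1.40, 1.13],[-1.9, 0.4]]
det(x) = 4.20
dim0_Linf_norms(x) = [2.36, 1.64]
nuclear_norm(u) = 1.04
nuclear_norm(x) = 4.23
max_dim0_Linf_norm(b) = 1.9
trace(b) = -1.00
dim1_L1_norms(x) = [2.71, 2.67]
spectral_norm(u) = 1.04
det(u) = 0.00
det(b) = 1.59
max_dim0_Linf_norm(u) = 0.71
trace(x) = -1.38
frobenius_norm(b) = 2.65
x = b + u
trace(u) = -0.38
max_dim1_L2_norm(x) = 2.38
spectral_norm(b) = 2.57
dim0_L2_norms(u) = [0.57, 0.87]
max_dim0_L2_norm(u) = 0.87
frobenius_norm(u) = 1.04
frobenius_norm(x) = 3.08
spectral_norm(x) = 2.64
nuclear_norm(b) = 3.19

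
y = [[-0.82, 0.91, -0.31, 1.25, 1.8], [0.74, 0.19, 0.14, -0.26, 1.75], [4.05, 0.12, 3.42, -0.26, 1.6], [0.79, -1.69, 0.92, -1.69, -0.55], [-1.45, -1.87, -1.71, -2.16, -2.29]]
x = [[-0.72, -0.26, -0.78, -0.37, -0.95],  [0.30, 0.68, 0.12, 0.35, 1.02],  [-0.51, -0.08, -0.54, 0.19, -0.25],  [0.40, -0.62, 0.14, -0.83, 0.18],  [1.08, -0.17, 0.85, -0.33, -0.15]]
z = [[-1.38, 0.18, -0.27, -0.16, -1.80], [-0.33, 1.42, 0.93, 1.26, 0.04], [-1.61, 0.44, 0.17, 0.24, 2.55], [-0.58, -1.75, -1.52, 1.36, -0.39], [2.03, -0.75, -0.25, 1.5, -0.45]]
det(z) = 0.05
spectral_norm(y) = 6.54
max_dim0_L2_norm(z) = 3.18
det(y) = -0.05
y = z @ x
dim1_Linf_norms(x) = [0.95, 1.02, 0.54, 0.83, 1.08]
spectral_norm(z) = 3.78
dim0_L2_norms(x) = [1.48, 0.97, 1.29, 1.05, 1.44]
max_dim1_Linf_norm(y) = 4.05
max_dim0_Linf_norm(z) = 2.55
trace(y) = -1.19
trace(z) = 1.12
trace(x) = -1.56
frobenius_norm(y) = 8.17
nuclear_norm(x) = 4.99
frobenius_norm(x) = 2.82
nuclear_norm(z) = 11.43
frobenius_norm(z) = 5.84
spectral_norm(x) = 2.15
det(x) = 0.12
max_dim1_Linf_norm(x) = 1.08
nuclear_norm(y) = 13.41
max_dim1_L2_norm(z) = 3.06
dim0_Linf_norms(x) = [1.08, 0.68, 0.85, 0.83, 1.02]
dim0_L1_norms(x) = [3.01, 1.81, 2.43, 2.07, 2.55]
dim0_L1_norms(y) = [7.85, 4.78, 6.5, 5.62, 7.99]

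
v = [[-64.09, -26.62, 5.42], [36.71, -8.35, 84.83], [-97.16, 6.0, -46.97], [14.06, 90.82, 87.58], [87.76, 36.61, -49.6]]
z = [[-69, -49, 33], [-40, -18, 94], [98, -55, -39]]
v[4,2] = -49.6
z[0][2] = 33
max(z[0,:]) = 33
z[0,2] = 33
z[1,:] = [-40, -18, 94]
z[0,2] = 33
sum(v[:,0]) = -22.719999999999985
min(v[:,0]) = -97.16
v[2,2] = -46.97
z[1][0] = -40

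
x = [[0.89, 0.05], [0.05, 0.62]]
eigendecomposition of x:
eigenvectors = [[0.98,-0.18], [0.18,0.98]]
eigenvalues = [0.9, 0.61]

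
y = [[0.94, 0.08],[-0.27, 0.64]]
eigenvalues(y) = [0.82, 0.76]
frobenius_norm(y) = 1.17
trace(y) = 1.58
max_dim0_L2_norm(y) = 0.98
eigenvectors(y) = [[0.55, -0.41], [-0.83, 0.91]]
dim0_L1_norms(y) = [1.21, 0.72]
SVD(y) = [[-0.92, 0.38], [0.38, 0.92]] @ diag([0.9867035984539007, 0.6315979803626065]) @ [[-0.99, 0.17],  [0.17, 0.99]]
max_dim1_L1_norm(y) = 1.02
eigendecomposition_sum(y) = [[2.46, 1.09], [-3.69, -1.64]] + [[-1.52, -1.01], [3.42, 2.28]]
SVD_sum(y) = [[0.90, -0.16], [-0.37, 0.06]] + [[0.04, 0.24], [0.1, 0.58]]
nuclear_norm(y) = 1.62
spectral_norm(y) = 0.99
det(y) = 0.62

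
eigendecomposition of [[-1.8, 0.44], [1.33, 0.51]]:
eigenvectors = [[-0.89, -0.17], [0.46, -0.99]]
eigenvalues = [-2.03, 0.74]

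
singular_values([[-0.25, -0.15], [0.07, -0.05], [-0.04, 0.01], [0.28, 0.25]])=[0.47, 0.1]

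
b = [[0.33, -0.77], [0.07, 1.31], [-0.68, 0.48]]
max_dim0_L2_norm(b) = 1.59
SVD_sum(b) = [[0.19, -0.8], [-0.29, 1.23], [-0.14, 0.61]] + [[0.14,  0.03], [0.36,  0.08], [-0.54,  -0.13]]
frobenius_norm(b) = 1.77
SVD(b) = [[0.51, 0.21], [-0.77, 0.54], [-0.38, -0.81]] @ diag([1.6292234945712993, 0.6791397534652813]) @ [[0.23, -0.97], [0.97, 0.23]]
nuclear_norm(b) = 2.31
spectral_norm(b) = 1.63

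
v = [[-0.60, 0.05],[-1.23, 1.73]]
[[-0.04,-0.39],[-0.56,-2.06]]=v @ [[0.05, 0.58], [-0.29, -0.78]]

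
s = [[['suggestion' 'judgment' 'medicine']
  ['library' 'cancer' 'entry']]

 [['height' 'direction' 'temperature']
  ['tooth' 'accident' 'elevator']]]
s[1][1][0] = 'tooth'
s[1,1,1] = 'accident'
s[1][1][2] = 'elevator'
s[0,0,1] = 'judgment'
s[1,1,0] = 'tooth'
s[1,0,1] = 'direction'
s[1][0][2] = 'temperature'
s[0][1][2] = 'entry'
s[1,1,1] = 'accident'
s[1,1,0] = 'tooth'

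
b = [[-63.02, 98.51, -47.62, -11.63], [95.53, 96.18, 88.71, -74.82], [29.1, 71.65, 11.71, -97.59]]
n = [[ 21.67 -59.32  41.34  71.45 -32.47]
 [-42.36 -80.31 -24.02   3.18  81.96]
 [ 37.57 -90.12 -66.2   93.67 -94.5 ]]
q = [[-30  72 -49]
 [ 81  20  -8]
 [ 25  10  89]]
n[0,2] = 41.34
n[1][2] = -24.02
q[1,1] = 20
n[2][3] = 93.67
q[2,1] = 10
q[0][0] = -30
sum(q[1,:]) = 93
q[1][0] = 81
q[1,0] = 81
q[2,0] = 25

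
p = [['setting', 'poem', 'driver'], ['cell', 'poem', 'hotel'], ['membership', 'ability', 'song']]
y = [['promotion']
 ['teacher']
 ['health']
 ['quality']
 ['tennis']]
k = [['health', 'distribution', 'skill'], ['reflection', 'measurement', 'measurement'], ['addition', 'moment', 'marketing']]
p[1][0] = 'cell'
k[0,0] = 'health'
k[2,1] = 'moment'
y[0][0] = 'promotion'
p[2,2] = 'song'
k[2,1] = 'moment'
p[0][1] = 'poem'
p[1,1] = 'poem'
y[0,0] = 'promotion'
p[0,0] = 'setting'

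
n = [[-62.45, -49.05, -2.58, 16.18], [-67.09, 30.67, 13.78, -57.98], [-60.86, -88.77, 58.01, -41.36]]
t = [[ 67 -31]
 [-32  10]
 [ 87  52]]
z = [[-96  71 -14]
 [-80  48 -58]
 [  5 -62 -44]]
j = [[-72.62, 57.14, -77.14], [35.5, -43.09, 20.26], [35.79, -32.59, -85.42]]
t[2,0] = 87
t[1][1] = 10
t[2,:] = [87, 52]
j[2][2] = -85.42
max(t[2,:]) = 87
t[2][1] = 52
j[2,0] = 35.79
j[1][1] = -43.09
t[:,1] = [-31, 10, 52]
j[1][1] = -43.09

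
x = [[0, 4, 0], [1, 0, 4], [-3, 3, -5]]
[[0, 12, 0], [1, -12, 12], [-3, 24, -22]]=x @ [[1, 0, 4], [0, 3, 0], [0, -3, 2]]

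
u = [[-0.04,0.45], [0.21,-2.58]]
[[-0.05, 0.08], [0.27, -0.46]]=u@[[-0.21, -0.1], [-0.12, 0.17]]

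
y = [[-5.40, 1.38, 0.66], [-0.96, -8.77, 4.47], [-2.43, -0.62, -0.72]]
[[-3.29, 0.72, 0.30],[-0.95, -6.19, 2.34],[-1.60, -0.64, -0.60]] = y@[[0.63, 0.06, 0.04], [0.06, 0.73, 0.06], [0.04, 0.06, 0.65]]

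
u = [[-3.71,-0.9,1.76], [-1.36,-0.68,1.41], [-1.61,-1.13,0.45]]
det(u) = -2.51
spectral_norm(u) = 5.00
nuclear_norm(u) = 6.42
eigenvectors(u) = [[-0.85+0.00j, (0.4+0.07j), 0.40-0.07j], [(-0.22+0j), (0.02-0.58j), 0.02+0.58j], [-0.47+0.00j, 0.71+0.00j, (0.71-0j)]]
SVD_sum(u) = [[-3.56, -1.21, 1.84], [-1.68, -0.57, 0.87], [-1.61, -0.55, 0.83]] + [[0.02, 0.06, 0.07], [0.08, 0.25, 0.33], [-0.13, -0.39, -0.50]] + [[-0.17, 0.26, -0.16], [0.23, -0.36, 0.22], [0.13, -0.2, 0.12]]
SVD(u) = [[-0.84, 0.12, 0.53],[-0.39, 0.54, -0.74],[-0.38, -0.83, -0.41]] @ diag([5.0024964410384944, 0.7749942966401204, 0.6463073553445772]) @ [[0.85,0.29,-0.44], [0.20,0.6,0.78], [-0.49,0.75,-0.45]]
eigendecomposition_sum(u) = [[(-4.14+0j),  -0.48-0.00j,  2.33-0.00j], [-1.05+0.00j,  (-0.12-0j),  0.59-0.00j], [(-2.3+0j),  -0.27-0.00j,  1.30-0.00j]] + [[0.21-0.08j, -0.21-0.22j, -0.29+0.25j], [(-0.16-0.29j), (-0.28+0.35j), (0.41+0.37j)], [0.34-0.21j, -0.43-0.32j, -0.42+0.52j]] + [[(0.21+0.08j), -0.21+0.22j, -0.29-0.25j], [(-0.16+0.29j), -0.28-0.35j, (0.41-0.37j)], [(0.34+0.21j), -0.43+0.32j, (-0.42-0.52j)]]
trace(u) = -3.94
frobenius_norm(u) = 5.10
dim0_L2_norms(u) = [4.27, 1.6, 2.3]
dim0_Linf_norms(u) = [3.71, 1.13, 1.76]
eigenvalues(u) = [(-2.96+0j), (-0.49+0.78j), (-0.49-0.78j)]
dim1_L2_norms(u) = [4.2, 2.07, 2.02]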